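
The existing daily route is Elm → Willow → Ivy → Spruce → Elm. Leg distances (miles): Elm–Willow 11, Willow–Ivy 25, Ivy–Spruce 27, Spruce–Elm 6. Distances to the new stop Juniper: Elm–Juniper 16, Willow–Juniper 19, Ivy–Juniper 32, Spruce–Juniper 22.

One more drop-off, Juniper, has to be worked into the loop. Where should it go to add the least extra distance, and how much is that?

Insertion cost between consecutive stops i–j is d(i,Juniper) + d(Juniper,j) − d(i,j):
  between Elm and Willow: 16 + 19 − 11 = 24
  between Willow and Ivy: 19 + 32 − 25 = 26
  between Ivy and Spruce: 32 + 22 − 27 = 27
  between Spruce and Elm: 22 + 16 − 6 = 32
Cheapest insertion is between Elm and Willow, adding 24.
New total = 69 + 24 = 93.

Minimum extra distance: 24 miles, inserting Juniper between Elm and Willow.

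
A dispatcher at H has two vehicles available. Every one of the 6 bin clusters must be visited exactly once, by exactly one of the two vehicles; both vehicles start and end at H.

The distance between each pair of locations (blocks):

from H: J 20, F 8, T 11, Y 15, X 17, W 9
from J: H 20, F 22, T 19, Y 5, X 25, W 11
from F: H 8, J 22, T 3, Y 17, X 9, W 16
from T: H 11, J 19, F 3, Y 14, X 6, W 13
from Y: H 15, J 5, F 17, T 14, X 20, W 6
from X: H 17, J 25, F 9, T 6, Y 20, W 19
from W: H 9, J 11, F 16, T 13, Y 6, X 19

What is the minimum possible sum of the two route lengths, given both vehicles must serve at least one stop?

Minimum combined distance: 74 blocks.

Try each way of splitting the stops between the two vehicles (each non-empty) and, for each split, find the best tour for each vehicle:
  {J} + {F, T, Y, X, W}: 40 + 52 = 92
  {F} + {J, T, Y, X, W}: 16 + 62 = 78
  {J, F} + {T, Y, X, W}: 50 + 52 = 102
  {T} + {J, F, Y, X, W}: 22 + 62 = 84
  {J, T} + {F, Y, X, W}: 50 + 52 = 102
  {F, T} + {J, Y, X, W}: 22 + 62 = 84
  … (31 splits in total)
  {F, T, X} + {J, Y, W}: 34 + 40 = 74  ← best
Best: vehicle 1 H → F → T → X → H = 34; vehicle 2 H → J → Y → W → H = 40; combined 74.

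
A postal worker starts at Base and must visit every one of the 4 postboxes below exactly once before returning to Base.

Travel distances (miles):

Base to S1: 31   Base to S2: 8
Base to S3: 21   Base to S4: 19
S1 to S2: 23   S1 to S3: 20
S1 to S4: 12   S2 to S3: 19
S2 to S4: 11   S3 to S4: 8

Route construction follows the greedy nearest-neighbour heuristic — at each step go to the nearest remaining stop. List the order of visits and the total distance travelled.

From Base: distances to unvisited — S2=8, S4=19, S3=21, S1=31. Nearest is S2 (8).
From S2: distances to unvisited — S4=11, S3=19, S1=23. Nearest is S4 (11).
From S4: distances to unvisited — S3=8, S1=12. Nearest is S3 (8).
From S3: distances to unvisited — S1=20. Nearest is S1 (20).
Return S1→Base: 31.
Total = 8 + 11 + 8 + 20 + 31 = 78.

Nearest-neighbour total = 78 miles; route Base → S2 → S4 → S3 → S1 → Base.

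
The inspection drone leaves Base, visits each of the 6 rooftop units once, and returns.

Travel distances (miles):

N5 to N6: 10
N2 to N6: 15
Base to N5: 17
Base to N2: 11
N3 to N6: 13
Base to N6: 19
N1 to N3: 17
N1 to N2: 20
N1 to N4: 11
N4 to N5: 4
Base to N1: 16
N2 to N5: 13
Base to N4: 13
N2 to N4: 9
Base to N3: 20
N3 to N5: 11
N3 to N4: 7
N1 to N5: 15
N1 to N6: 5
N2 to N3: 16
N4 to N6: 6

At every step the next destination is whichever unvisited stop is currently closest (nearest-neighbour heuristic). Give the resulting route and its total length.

Base → [N2:11 / N4:13 / N1:16 / N5:17 / N6:19 / N3:20] → N2 (11)
N2 → [N4:9 / N5:13 / N6:15 / N3:16 / N1:20] → N4 (9)
N4 → [N5:4 / N6:6 / N3:7 / N1:11] → N5 (4)
N5 → [N6:10 / N3:11 / N1:15] → N6 (10)
N6 → [N1:5 / N3:13] → N1 (5)
N1 → [N3:17] → N3 (17)
Return N3→Base: 20.
Total = 11 + 9 + 4 + 10 + 5 + 17 + 20 = 76.

Nearest-neighbour total = 76 miles; route Base → N2 → N4 → N5 → N6 → N1 → N3 → Base.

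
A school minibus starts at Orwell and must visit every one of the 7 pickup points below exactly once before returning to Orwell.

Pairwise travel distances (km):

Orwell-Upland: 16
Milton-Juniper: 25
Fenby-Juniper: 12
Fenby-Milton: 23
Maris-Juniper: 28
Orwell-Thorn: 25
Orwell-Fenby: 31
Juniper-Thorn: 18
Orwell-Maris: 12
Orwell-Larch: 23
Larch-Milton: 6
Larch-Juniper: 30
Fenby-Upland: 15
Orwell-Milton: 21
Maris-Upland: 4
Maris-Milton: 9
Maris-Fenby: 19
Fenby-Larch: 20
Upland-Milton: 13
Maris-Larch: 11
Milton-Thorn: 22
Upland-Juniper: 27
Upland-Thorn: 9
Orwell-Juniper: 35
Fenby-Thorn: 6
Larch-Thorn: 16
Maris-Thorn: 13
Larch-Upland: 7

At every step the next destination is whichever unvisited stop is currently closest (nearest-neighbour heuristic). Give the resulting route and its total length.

Total distance 104 km via the nearest-neighbour route Orwell → Maris → Upland → Larch → Milton → Thorn → Fenby → Juniper → Orwell.

At Orwell the remaining stops are Maris 12, Upland 16, Milton 21, Larch 23, Thorn 25, Fenby 31, Juniper 35; go to Maris.
At Maris the remaining stops are Upland 4, Milton 9, Larch 11, Thorn 13, Fenby 19, Juniper 28; go to Upland.
At Upland the remaining stops are Larch 7, Thorn 9, Milton 13, Fenby 15, Juniper 27; go to Larch.
At Larch the remaining stops are Milton 6, Thorn 16, Fenby 20, Juniper 30; go to Milton.
At Milton the remaining stops are Thorn 22, Fenby 23, Juniper 25; go to Thorn.
At Thorn the remaining stops are Fenby 6, Juniper 18; go to Fenby.
At Fenby the remaining stops are Juniper 12; go to Juniper.
Return Juniper→Orwell: 35.
Total = 12 + 4 + 7 + 6 + 22 + 6 + 12 + 35 = 104.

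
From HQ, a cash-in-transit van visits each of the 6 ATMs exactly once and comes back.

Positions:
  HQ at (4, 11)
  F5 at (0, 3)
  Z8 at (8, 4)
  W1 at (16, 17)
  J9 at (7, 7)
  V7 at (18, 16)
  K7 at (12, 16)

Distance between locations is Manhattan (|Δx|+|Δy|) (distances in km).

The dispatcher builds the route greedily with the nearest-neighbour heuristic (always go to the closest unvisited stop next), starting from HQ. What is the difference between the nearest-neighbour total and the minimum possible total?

From HQ: J9=7, Z8=11, F5=12, K7=13, W1=18, V7=19 → choose J9 (7).
From J9: Z8=4, F5=11, K7=14, W1=19, V7=20 → choose Z8 (4).
From Z8: F5=9, K7=16, W1=21, V7=22 → choose F5 (9).
From F5: K7=25, W1=30, V7=31 → choose K7 (25).
From K7: W1=5, V7=6 → choose W1 (5).
From W1: V7=3 → choose V7 (3).
NN route HQ → J9 → Z8 → F5 → K7 → W1 → V7 → HQ costs 72.
Optimal: HQ → F5 → Z8 → J9 → W1 → V7 → K7 → HQ costs 66 (by enumerating all 360 distinct tours).
Excess = 72 − 66 = 6.

6 km longer than the optimal tour.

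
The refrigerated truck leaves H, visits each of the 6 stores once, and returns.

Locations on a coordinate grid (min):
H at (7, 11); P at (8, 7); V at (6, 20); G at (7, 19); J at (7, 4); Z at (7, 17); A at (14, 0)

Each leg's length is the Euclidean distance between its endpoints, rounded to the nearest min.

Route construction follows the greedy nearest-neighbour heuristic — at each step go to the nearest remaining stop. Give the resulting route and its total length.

H → [P:4 / Z:6 / J:7 / G:8 / V:9 / A:13] → P (4)
P → [J:3 / A:9 / Z:10 / G:12 / V:13] → J (3)
J → [A:8 / Z:13 / G:15 / V:16] → A (8)
A → [Z:18 / G:20 / V:22] → Z (18)
Z → [G:2 / V:3] → G (2)
G → [V:1] → V (1)
Return V→H: 9.
Total = 4 + 3 + 8 + 18 + 2 + 1 + 9 = 45.

Nearest-neighbour total = 45 min; route H → P → J → A → Z → G → V → H.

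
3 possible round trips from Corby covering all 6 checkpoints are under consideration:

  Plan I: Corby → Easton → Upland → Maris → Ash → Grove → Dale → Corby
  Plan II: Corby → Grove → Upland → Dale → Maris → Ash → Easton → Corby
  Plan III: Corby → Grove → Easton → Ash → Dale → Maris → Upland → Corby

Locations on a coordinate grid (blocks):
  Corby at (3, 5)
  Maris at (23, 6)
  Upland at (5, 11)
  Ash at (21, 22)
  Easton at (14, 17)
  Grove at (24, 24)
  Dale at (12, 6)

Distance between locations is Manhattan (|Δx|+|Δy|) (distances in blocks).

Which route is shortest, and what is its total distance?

Plan I: 23 + 15 + 23 + 18 + 5 + 30 + 10 = 124
Plan II: 40 + 32 + 12 + 11 + 18 + 12 + 23 = 148
Plan III: 40 + 17 + 12 + 25 + 11 + 23 + 8 = 136

Shortest is Plan I, total 124 blocks.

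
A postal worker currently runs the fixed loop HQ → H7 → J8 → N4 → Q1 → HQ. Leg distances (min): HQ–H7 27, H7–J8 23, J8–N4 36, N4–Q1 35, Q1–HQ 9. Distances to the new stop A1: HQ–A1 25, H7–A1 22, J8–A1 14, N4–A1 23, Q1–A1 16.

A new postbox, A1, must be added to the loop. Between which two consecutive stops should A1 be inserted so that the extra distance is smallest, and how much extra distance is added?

+1 min — insert A1 between J8 and N4.

Insertion cost between consecutive stops i–j is d(i,A1) + d(A1,j) − d(i,j):
  between HQ and H7: 25 + 22 − 27 = 20
  between H7 and J8: 22 + 14 − 23 = 13
  between J8 and N4: 14 + 23 − 36 = 1
  between N4 and Q1: 23 + 16 − 35 = 4
  between Q1 and HQ: 16 + 25 − 9 = 32
Cheapest insertion is between J8 and N4, adding 1.
New total = 130 + 1 = 131.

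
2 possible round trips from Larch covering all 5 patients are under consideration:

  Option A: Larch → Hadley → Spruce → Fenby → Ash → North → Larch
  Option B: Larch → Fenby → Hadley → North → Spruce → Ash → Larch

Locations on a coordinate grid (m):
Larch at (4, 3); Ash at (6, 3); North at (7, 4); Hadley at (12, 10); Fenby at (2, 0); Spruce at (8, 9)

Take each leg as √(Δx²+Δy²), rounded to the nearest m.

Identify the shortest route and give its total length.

Option A: 11 + 4 + 11 + 5 + 1 + 3 = 35
Option B: 4 + 14 + 8 + 5 + 6 + 2 = 39

35 m — Option A is the shortest.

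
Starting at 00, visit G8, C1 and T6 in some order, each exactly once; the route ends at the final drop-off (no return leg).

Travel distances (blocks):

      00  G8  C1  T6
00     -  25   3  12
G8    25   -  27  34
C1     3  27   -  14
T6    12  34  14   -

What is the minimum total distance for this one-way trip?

There are 3! = 6 possible orderings.
00 - G8 - C1 - T6: 25+27+14 = 66
00 - G8 - T6 - C1: 25+34+14 = 73
00 - C1 - G8 - T6: 3+27+34 = 64
00 - C1 - T6 - G8: 3+14+34 = 51
00 - T6 - G8 - C1: 12+34+27 = 73
00 - T6 - C1 - G8: 12+14+27 = 53
The minimum is 51.
One shortest path: 00 → C1 → T6 → G8.

Minimum one-way distance = 51 blocks.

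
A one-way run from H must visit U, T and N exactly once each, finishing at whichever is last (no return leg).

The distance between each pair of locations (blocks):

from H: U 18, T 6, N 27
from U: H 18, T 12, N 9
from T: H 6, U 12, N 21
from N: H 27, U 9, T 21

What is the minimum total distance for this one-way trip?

Minimum one-way distance = 27 blocks.

There are 3! = 6 possible orderings.
H→U→T→N: 18+12+21 = 51
H→U→N→T: 18+9+21 = 48
H→T→U→N: 6+12+9 = 27
H→T→N→U: 6+21+9 = 36
H→N→U→T: 27+9+12 = 48
H→N→T→U: 27+21+12 = 60
The minimum is 27.
One shortest path: H → T → U → N.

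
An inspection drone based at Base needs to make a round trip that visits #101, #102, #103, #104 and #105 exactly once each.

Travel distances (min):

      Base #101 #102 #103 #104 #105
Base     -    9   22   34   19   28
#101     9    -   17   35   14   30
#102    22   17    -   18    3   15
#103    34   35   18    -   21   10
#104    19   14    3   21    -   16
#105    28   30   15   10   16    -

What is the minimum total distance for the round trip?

82 min — the shortest possible round trip.

There are 60 distinct closed tours to check (reversals are equivalent).
Base - #101 - #102 - #103 - #104 - #105 - Base: 9+17+18+21+16+28 = 109
Base - #101 - #102 - #103 - #105 - #104 - Base: 9+17+18+10+16+19 = 89
Base - #101 - #102 - #104 - #103 - #105 - Base: 9+17+3+21+10+28 = 88
Base - #101 - #102 - #104 - #105 - #103 - Base: 9+17+3+16+10+34 = 89
Base - #101 - #102 - #105 - #103 - #104 - Base: 9+17+15+10+21+19 = 91
Base - #101 - #102 - #105 - #104 - #103 - Base: 9+17+15+16+21+34 = 112
Base - #101 - #103 - #102 - #104 - #105 - Base: 9+35+18+3+16+28 = 109
Base - #101 - #103 - #102 - #105 - #104 - Base: 9+35+18+15+16+19 = 112
Base - #101 - #103 - #104 - #102 - #105 - Base: 9+35+21+3+15+28 = 111
Base - #101 - #103 - #104 - #105 - #102 - Base: 9+35+21+16+15+22 = 118
Base - #101 - #103 - #105 - #102 - #104 - Base: 9+35+10+15+3+19 = 91
Base - #101 - #103 - #105 - #104 - #102 - Base: 9+35+10+16+3+22 = 95
Base - #101 - #104 - #102 - #103 - #105 - Base: 9+14+3+18+10+28 = 82
Base - #101 - #104 - #102 - #105 - #103 - Base: 9+14+3+15+10+34 = 85
… (46 more)
The minimum is 82.
One optimal route: Base → #101 → #104 → #102 → #103 → #105 → Base (or its reverse).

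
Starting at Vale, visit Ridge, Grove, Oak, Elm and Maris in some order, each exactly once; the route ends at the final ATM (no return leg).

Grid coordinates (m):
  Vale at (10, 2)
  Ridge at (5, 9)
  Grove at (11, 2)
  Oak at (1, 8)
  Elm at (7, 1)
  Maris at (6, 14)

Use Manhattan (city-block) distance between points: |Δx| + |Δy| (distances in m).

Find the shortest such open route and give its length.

There are 5! = 120 possible orderings.
Vale→Ridge→Grove→Oak→Elm→Maris: 12+13+16+13+14 = 68
Vale→Ridge→Grove→Oak→Maris→Elm: 12+13+16+11+14 = 66
Vale→Ridge→Grove→Elm→Oak→Maris: 12+13+5+13+11 = 54
Vale→Ridge→Grove→Elm→Maris→Oak: 12+13+5+14+11 = 55
Vale→Ridge→Grove→Maris→Oak→Elm: 12+13+17+11+13 = 66
Vale→Ridge→Grove→Maris→Elm→Oak: 12+13+17+14+13 = 69
Vale→Ridge→Oak→Grove→Elm→Maris: 12+5+16+5+14 = 52
Vale→Ridge→Oak→Grove→Maris→Elm: 12+5+16+17+14 = 64
Vale→Ridge→Oak→Elm→Grove→Maris: 12+5+13+5+17 = 52
Vale→Ridge→Oak→Elm→Maris→Grove: 12+5+13+14+17 = 61
Vale→Ridge→Oak→Maris→Grove→Elm: 12+5+11+17+5 = 50
Vale→Ridge→Oak→Maris→Elm→Grove: 12+5+11+14+5 = 47
Vale→Ridge→Elm→Grove→Oak→Maris: 12+10+5+16+11 = 54
Vale→Ridge→Elm→Grove→Maris→Oak: 12+10+5+17+11 = 55
… (106 more)
Vale→Grove→Elm→Oak→Ridge→Maris: 1+5+13+5+6 = 30  ← best
The minimum is 30.
One shortest path: Vale → Grove → Elm → Oak → Ridge → Maris.

Shortest open route: 30 m.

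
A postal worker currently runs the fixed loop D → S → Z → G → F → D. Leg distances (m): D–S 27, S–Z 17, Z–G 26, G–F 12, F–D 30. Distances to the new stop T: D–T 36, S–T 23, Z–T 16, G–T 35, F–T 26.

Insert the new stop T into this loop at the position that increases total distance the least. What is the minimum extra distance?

Insertion cost between consecutive stops i–j is d(i,T) + d(T,j) − d(i,j):
  between D and S: 36 + 23 − 27 = 32
  between S and Z: 23 + 16 − 17 = 22
  between Z and G: 16 + 35 − 26 = 25
  between G and F: 35 + 26 − 12 = 49
  between F and D: 26 + 36 − 30 = 32
Cheapest insertion is between S and Z, adding 22.
New total = 112 + 22 = 134.

Minimum extra distance: 22 m, inserting T between S and Z.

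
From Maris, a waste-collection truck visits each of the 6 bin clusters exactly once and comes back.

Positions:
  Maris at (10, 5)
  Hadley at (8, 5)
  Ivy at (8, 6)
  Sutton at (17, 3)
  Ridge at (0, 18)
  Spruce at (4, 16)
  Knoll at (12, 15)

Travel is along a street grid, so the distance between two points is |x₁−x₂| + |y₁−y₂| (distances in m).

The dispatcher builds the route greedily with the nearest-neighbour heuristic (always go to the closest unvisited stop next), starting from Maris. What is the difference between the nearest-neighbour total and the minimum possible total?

From Maris: Hadley=2, Ivy=3, Sutton=9, Knoll=12, Spruce=17, Ridge=23 → choose Hadley (2).
From Hadley: Ivy=1, Sutton=11, Knoll=14, Spruce=15, Ridge=21 → choose Ivy (1).
From Ivy: Sutton=12, Knoll=13, Spruce=14, Ridge=20 → choose Sutton (12).
From Sutton: Knoll=17, Spruce=26, Ridge=32 → choose Knoll (17).
From Knoll: Spruce=9, Ridge=15 → choose Spruce (9).
From Spruce: Ridge=6 → choose Ridge (6).
NN route Maris → Hadley → Ivy → Sutton → Knoll → Spruce → Ridge → Maris costs 70.
Optimal: Maris → Hadley → Ivy → Ridge → Spruce → Knoll → Sutton → Maris costs 64 (by enumerating all 360 distinct tours).
Excess = 70 − 64 = 6.

Excess over optimum: 6 m.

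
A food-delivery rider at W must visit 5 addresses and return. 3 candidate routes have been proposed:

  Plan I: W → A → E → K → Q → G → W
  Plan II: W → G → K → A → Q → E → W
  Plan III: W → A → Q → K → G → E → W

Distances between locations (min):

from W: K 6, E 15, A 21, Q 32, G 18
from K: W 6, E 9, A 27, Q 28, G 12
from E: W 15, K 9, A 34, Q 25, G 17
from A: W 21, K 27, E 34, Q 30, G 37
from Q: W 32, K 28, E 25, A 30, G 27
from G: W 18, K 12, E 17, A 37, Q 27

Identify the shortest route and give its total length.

123 min — Plan III is the shortest.

Plan I: 21 + 34 + 9 + 28 + 27 + 18 = 137
Plan II: 18 + 12 + 27 + 30 + 25 + 15 = 127
Plan III: 21 + 30 + 28 + 12 + 17 + 15 = 123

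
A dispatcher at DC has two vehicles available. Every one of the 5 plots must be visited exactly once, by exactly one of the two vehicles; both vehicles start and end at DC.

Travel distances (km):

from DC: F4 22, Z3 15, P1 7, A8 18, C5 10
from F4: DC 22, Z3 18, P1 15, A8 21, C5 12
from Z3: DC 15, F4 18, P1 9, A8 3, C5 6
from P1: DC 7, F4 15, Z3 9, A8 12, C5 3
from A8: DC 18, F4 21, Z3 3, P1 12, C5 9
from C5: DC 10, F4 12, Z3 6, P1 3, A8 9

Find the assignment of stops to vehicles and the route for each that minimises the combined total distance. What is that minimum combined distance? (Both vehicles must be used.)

Check every non-empty split of the stops between the two vehicles; for each half take its own optimal tour:
  {F4} + {Z3, P1, A8, C5}: 44 + 37 = 81
  {Z3} + {F4, P1, A8, C5}: 30 + 61 = 91
  {F4, Z3} + {P1, A8, C5}: 55 + 37 = 92
  {P1} + {F4, Z3, A8, C5}: 14 + 61 = 75
  {F4, P1} + {Z3, A8, C5}: 44 + 37 = 81
  {Z3, P1} + {F4, A8, C5}: 31 + 61 = 92
  … (15 splits in total)
Best: vehicle 1 DC → P1 → DC = 14; vehicle 2 DC → F4 → C5 → Z3 → A8 → DC = 61; combined 75.

Minimum combined distance: 75 km.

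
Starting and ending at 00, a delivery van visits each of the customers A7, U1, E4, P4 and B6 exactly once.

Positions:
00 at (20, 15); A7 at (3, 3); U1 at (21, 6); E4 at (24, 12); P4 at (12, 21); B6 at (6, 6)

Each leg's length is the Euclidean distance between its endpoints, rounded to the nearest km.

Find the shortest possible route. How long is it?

Shortest round trip = 60 km.

00→A7→U1→E4→P4→B6→00: 21+18+7+15+16+17 = 94
00→A7→U1→E4→B6→P4→00: 21+18+7+19+16+10 = 91
00→A7→U1→P4→E4→B6→00: 21+18+17+15+19+17 = 107
00→A7→U1→P4→B6→E4→00: 21+18+17+16+19+5 = 96
00→A7→U1→B6→E4→P4→00: 21+18+15+19+15+10 = 98
00→A7→U1→B6→P4→E4→00: 21+18+15+16+15+5 = 90
00→A7→E4→U1→P4→B6→00: 21+23+7+17+16+17 = 101
00→A7→E4→U1→B6→P4→00: 21+23+7+15+16+10 = 92
00→A7→E4→P4→U1→B6→00: 21+23+15+17+15+17 = 108
00→A7→E4→P4→B6→U1→00: 21+23+15+16+15+9 = 99
00→A7→E4→B6→U1→P4→00: 21+23+19+15+17+10 = 105
00→A7→E4→B6→P4→U1→00: 21+23+19+16+17+9 = 105
00→A7→P4→U1→E4→B6→00: 21+20+17+7+19+17 = 101
00→A7→P4→U1→B6→E4→00: 21+20+17+15+19+5 = 97
… (46 more)
00→E4→U1→A7→B6→P4→00: 5+7+18+4+16+10 = 60  ← best
The minimum is 60.
One optimal route: 00 → E4 → U1 → A7 → B6 → P4 → 00 (or its reverse).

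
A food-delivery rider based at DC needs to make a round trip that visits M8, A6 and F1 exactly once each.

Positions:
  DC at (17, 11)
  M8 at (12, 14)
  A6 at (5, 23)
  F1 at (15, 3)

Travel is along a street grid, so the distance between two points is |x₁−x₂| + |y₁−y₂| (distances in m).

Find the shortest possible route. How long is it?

Shortest round trip = 64 m.

There are 3 distinct closed tours to check (reversals are equivalent).
DC→M8→A6→F1→DC: 8+16+30+10 = 64
DC→M8→F1→A6→DC: 8+14+30+24 = 76
DC→A6→M8→F1→DC: 24+16+14+10 = 64
The minimum is 64.
One optimal route: DC → M8 → A6 → F1 → DC (or its reverse).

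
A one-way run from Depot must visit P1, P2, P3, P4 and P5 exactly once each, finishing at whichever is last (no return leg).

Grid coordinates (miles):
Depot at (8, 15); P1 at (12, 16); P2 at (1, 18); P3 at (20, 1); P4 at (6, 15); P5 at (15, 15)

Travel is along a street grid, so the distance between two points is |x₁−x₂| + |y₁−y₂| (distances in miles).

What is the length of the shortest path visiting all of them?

Shortest open route: 46 miles.

There are 5! = 120 possible orderings.
Depot - P1 - P2 - P3 - P4 - P5: 5+13+36+28+9 = 91
Depot - P1 - P2 - P3 - P5 - P4: 5+13+36+19+9 = 82
Depot - P1 - P2 - P4 - P3 - P5: 5+13+8+28+19 = 73
Depot - P1 - P2 - P4 - P5 - P3: 5+13+8+9+19 = 54
Depot - P1 - P2 - P5 - P3 - P4: 5+13+17+19+28 = 82
Depot - P1 - P2 - P5 - P4 - P3: 5+13+17+9+28 = 72
Depot - P1 - P3 - P2 - P4 - P5: 5+23+36+8+9 = 81
Depot - P1 - P3 - P2 - P5 - P4: 5+23+36+17+9 = 90
Depot - P1 - P3 - P4 - P2 - P5: 5+23+28+8+17 = 81
Depot - P1 - P3 - P4 - P5 - P2: 5+23+28+9+17 = 82
Depot - P1 - P3 - P5 - P2 - P4: 5+23+19+17+8 = 72
Depot - P1 - P3 - P5 - P4 - P2: 5+23+19+9+8 = 64
Depot - P1 - P4 - P2 - P3 - P5: 5+7+8+36+19 = 75
Depot - P1 - P4 - P2 - P5 - P3: 5+7+8+17+19 = 56
… (106 more)
Depot - P4 - P2 - P1 - P5 - P3: 2+8+13+4+19 = 46  ← best
The minimum is 46.
One shortest path: Depot → P4 → P2 → P1 → P5 → P3.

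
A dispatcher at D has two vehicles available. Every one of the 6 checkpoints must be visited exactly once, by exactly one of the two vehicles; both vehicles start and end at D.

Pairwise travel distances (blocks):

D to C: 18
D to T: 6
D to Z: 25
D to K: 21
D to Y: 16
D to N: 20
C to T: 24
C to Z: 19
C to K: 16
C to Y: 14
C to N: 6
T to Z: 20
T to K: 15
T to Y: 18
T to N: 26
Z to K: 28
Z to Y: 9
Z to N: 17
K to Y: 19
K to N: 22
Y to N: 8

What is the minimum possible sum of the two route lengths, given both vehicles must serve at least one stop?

Minimum combined distance: 97 blocks.

Check every non-empty split of the stops between the two vehicles; for each half take its own optimal tour:
  {C} + {T, Z, K, Y, N}: 36 + 85 = 121
  {T} + {C, Z, K, Y, N}: 12 + 85 = 97
  {C, T} + {Z, K, Y, N}: 48 + 85 = 133
  {Z} + {C, T, K, Y, N}: 50 + 67 = 117
  {C, Z} + {T, K, Y, N}: 62 + 67 = 129
  {T, Z} + {C, K, Y, N}: 51 + 67 = 118
  … (31 splits in total)
Best: vehicle 1 D → T → D = 12; vehicle 2 D → Z → Y → N → C → K → D = 85; combined 97.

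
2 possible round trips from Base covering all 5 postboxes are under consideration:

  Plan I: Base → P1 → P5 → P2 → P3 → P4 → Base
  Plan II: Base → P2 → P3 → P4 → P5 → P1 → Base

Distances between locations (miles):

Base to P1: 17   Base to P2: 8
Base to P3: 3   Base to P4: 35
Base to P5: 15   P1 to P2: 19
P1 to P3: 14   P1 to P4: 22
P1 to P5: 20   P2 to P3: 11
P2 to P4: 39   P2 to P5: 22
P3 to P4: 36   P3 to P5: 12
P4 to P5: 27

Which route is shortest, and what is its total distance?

119 miles — Plan II is the shortest.

Plan I: 17 + 20 + 22 + 11 + 36 + 35 = 141
Plan II: 8 + 11 + 36 + 27 + 20 + 17 = 119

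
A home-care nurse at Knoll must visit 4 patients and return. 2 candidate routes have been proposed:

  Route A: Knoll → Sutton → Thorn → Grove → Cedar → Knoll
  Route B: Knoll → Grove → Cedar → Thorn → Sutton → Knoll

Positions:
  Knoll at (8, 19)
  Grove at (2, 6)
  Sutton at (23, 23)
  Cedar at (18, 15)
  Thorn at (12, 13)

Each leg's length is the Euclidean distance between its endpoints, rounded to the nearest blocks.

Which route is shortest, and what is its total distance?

Shortest is Route B, total 69 blocks.

Route A: 16 + 15 + 12 + 18 + 11 = 72
Route B: 14 + 18 + 6 + 15 + 16 = 69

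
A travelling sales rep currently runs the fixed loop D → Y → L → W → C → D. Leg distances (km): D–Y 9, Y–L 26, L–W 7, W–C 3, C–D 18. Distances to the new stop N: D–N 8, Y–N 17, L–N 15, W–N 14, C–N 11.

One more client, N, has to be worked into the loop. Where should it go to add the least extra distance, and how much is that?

Insertion cost between consecutive stops i–j is d(i,N) + d(N,j) − d(i,j):
  between D and Y: 8 + 17 − 9 = 16
  between Y and L: 17 + 15 − 26 = 6
  between L and W: 15 + 14 − 7 = 22
  between W and C: 14 + 11 − 3 = 22
  between C and D: 11 + 8 − 18 = 1
Cheapest insertion is between C and D, adding 1.
New total = 63 + 1 = 64.

Minimum extra distance: 1 km, inserting N between C and D.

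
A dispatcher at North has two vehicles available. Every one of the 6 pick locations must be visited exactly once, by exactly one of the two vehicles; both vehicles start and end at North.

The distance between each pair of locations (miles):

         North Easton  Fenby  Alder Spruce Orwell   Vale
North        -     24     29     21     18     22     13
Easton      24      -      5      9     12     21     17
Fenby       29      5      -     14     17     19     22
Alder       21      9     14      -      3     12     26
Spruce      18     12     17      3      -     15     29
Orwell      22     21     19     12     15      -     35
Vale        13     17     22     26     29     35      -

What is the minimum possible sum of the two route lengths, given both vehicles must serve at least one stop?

There are 2^5 − 1 = 31 ways to divide the 6 stops into two non-empty groups. For each, the best each vehicle can do is its own shortest tour through its group:
  {Easton} + {Fenby, Alder, Spruce, Orwell, Vale}: 48 + 87 = 135
  {Fenby} + {Easton, Alder, Spruce, Orwell, Vale}: 58 + 79 = 137
  {Easton, Fenby} + {Alder, Spruce, Orwell, Vale}: 58 + 79 = 137
  {Alder} + {Easton, Fenby, Spruce, Orwell, Vale}: 42 + 87 = 129
  {Easton, Alder} + {Fenby, Spruce, Orwell, Vale}: 54 + 87 = 141
  {Fenby, Alder} + {Easton, Spruce, Orwell, Vale}: 64 + 79 = 143
  … (31 splits in total)
  {Easton, Fenby, Alder, Spruce, Orwell} + {Vale}: 76 + 26 = 102  ← best
Best: vehicle 1 North → Spruce → Alder → Easton → Fenby → Orwell → North = 76; vehicle 2 North → Vale → North = 26; combined 102.

Minimum combined distance: 102 miles.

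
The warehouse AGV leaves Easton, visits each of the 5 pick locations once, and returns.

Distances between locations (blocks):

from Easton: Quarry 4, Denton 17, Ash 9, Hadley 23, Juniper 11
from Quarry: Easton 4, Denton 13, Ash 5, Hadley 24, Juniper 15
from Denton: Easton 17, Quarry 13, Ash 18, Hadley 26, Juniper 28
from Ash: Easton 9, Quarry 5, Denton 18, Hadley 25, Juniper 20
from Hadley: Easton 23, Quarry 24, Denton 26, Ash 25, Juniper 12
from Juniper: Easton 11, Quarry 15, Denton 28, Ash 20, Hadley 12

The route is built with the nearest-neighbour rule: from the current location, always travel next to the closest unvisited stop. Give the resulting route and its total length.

At Easton the remaining stops are Quarry 4, Ash 9, Juniper 11, Denton 17, Hadley 23; go to Quarry.
At Quarry the remaining stops are Ash 5, Denton 13, Juniper 15, Hadley 24; go to Ash.
At Ash the remaining stops are Denton 18, Juniper 20, Hadley 25; go to Denton.
At Denton the remaining stops are Hadley 26, Juniper 28; go to Hadley.
At Hadley the remaining stops are Juniper 12; go to Juniper.
Return Juniper→Easton: 11.
Total = 4 + 5 + 18 + 26 + 12 + 11 = 76.

Total distance 76 blocks via the nearest-neighbour route Easton → Quarry → Ash → Denton → Hadley → Juniper → Easton.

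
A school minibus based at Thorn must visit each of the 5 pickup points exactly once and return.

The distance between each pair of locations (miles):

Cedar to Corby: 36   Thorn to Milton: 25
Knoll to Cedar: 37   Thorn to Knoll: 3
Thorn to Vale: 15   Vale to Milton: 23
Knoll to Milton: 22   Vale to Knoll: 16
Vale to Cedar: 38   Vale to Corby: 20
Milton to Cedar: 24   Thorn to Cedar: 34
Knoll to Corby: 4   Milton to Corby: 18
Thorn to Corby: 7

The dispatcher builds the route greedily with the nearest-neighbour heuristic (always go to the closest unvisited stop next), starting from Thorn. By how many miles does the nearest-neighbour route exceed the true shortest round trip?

Thorn: Knoll=3, Corby=7, Vale=15, Milton=25, Cedar=34 ⇒ Knoll
Knoll: Corby=4, Vale=16, Milton=22, Cedar=37 ⇒ Corby
Corby: Milton=18, Vale=20, Cedar=36 ⇒ Milton
Milton: Vale=23, Cedar=24 ⇒ Vale
Vale: Cedar=38 ⇒ Cedar
NN route Thorn → Knoll → Corby → Milton → Vale → Cedar → Thorn costs 120.
Optimal: Thorn → Vale → Cedar → Milton → Corby → Knoll → Thorn costs 102 (by enumerating all 60 distinct tours).
Excess = 120 − 102 = 18.

The nearest-neighbour route is 18 miles longer than optimal.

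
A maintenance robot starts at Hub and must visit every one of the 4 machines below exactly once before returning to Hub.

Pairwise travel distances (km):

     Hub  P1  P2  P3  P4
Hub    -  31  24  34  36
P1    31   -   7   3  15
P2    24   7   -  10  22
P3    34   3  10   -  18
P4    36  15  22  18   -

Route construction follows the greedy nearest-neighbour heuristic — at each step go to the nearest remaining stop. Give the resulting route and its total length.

At Hub the remaining stops are P2 24, P1 31, P3 34, P4 36; go to P2.
At P2 the remaining stops are P1 7, P3 10, P4 22; go to P1.
At P1 the remaining stops are P3 3, P4 15; go to P3.
At P3 the remaining stops are P4 18; go to P4.
Return P4→Hub: 36.
Total = 24 + 7 + 3 + 18 + 36 = 88.

88 km along Hub → P2 → P1 → P3 → P4 → Hub.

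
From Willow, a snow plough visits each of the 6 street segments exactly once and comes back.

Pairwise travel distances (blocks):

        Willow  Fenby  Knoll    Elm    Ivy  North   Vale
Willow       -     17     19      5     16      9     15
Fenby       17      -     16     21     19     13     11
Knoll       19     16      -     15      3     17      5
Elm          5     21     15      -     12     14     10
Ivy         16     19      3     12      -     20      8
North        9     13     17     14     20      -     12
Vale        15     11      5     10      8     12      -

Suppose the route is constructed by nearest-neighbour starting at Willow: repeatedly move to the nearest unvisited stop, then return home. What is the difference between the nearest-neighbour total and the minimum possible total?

From Willow: Elm=5, North=9, Vale=15, Ivy=16, Fenby=17, Knoll=19 → choose Elm (5).
From Elm: Vale=10, Ivy=12, North=14, Knoll=15, Fenby=21 → choose Vale (10).
From Vale: Knoll=5, Ivy=8, Fenby=11, North=12 → choose Knoll (5).
From Knoll: Ivy=3, Fenby=16, North=17 → choose Ivy (3).
From Ivy: Fenby=19, North=20 → choose Fenby (19).
From Fenby: North=13 → choose North (13).
NN route Willow → Elm → Vale → Knoll → Ivy → Fenby → North → Willow costs 64.
Optimal: Willow → Elm → Ivy → Knoll → Vale → Fenby → North → Willow costs 58 (by enumerating all 360 distinct tours).
Excess = 64 − 58 = 6.

The nearest-neighbour route is 6 blocks longer than optimal.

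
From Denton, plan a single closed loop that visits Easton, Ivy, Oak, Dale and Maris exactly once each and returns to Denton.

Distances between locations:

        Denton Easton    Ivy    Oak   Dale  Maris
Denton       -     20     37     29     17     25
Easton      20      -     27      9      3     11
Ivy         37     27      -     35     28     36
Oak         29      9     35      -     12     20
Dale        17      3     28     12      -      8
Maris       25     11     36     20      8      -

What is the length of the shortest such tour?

117 — the shortest possible round trip.

Denton-Easton-Ivy-Oak-Dale-Maris-Denton: 20+27+35+12+8+25 = 127
Denton-Easton-Ivy-Oak-Maris-Dale-Denton: 20+27+35+20+8+17 = 127
Denton-Easton-Ivy-Dale-Oak-Maris-Denton: 20+27+28+12+20+25 = 132
Denton-Easton-Ivy-Dale-Maris-Oak-Denton: 20+27+28+8+20+29 = 132
Denton-Easton-Ivy-Maris-Oak-Dale-Denton: 20+27+36+20+12+17 = 132
Denton-Easton-Ivy-Maris-Dale-Oak-Denton: 20+27+36+8+12+29 = 132
Denton-Easton-Oak-Ivy-Dale-Maris-Denton: 20+9+35+28+8+25 = 125
Denton-Easton-Oak-Ivy-Maris-Dale-Denton: 20+9+35+36+8+17 = 125
Denton-Easton-Oak-Dale-Ivy-Maris-Denton: 20+9+12+28+36+25 = 130
Denton-Easton-Oak-Dale-Maris-Ivy-Denton: 20+9+12+8+36+37 = 122
Denton-Easton-Oak-Maris-Ivy-Dale-Denton: 20+9+20+36+28+17 = 130
Denton-Easton-Oak-Maris-Dale-Ivy-Denton: 20+9+20+8+28+37 = 122
Denton-Easton-Dale-Ivy-Oak-Maris-Denton: 20+3+28+35+20+25 = 131
Denton-Easton-Dale-Ivy-Maris-Oak-Denton: 20+3+28+36+20+29 = 136
… (46 more)
Denton-Ivy-Oak-Easton-Dale-Maris-Denton: 37+35+9+3+8+25 = 117  ← best
The minimum is 117.
One optimal route: Denton → Ivy → Oak → Easton → Dale → Maris → Denton (or its reverse).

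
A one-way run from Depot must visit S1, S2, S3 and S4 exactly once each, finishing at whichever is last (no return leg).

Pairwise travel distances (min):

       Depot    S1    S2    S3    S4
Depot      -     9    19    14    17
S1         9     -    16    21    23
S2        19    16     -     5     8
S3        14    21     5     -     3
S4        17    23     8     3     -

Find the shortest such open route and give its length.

Shortest open route: 33 min.

There are 4! = 24 possible orderings.
Depot → S1 → S2 → S3 → S4: 9+16+5+3 = 33
Depot → S1 → S2 → S4 → S3: 9+16+8+3 = 36
Depot → S1 → S3 → S2 → S4: 9+21+5+8 = 43
Depot → S1 → S3 → S4 → S2: 9+21+3+8 = 41
Depot → S1 → S4 → S2 → S3: 9+23+8+5 = 45
Depot → S1 → S4 → S3 → S2: 9+23+3+5 = 40
Depot → S2 → S1 → S3 → S4: 19+16+21+3 = 59
Depot → S2 → S1 → S4 → S3: 19+16+23+3 = 61
Depot → S2 → S3 → S1 → S4: 19+5+21+23 = 68
Depot → S2 → S3 → S4 → S1: 19+5+3+23 = 50
Depot → S2 → S4 → S1 → S3: 19+8+23+21 = 71
Depot → S2 → S4 → S3 → S1: 19+8+3+21 = 51
Depot → S3 → S1 → S2 → S4: 14+21+16+8 = 59
Depot → S3 → S1 → S4 → S2: 14+21+23+8 = 66
… (10 more)
The minimum is 33.
One shortest path: Depot → S1 → S2 → S3 → S4.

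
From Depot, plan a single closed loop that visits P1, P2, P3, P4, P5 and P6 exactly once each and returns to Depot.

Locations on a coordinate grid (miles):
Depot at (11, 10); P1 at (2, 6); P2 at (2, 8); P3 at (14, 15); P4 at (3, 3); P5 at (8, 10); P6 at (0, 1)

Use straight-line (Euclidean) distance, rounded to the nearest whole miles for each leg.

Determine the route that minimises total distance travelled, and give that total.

Minimum total distance: 42 miles.

Depot-P1-P2-P3-P4-P5-P6-Depot: 10+2+14+16+9+12+14 = 77
Depot-P1-P2-P3-P4-P6-P5-Depot: 10+2+14+16+4+12+3 = 61
Depot-P1-P2-P3-P5-P4-P6-Depot: 10+2+14+8+9+4+14 = 61
Depot-P1-P2-P3-P5-P6-P4-Depot: 10+2+14+8+12+4+11 = 61
Depot-P1-P2-P3-P6-P4-P5-Depot: 10+2+14+20+4+9+3 = 62
Depot-P1-P2-P3-P6-P5-P4-Depot: 10+2+14+20+12+9+11 = 78
Depot-P1-P2-P4-P3-P5-P6-Depot: 10+2+5+16+8+12+14 = 67
Depot-P1-P2-P4-P3-P6-P5-Depot: 10+2+5+16+20+12+3 = 68
… (352 more)
Depot-P3-P4-P6-P1-P2-P5-Depot: 6+16+4+5+2+6+3 = 42  ← best
The minimum is 42.
One optimal route: Depot → P3 → P4 → P6 → P1 → P2 → P5 → Depot (or its reverse).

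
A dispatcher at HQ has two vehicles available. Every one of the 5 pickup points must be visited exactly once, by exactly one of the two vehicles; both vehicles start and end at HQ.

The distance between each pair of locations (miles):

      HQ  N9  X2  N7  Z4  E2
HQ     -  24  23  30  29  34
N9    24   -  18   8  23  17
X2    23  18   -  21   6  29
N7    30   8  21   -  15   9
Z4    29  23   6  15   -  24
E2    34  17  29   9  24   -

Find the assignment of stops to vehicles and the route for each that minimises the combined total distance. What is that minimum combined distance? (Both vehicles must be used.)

133 miles — the smallest possible combined total.

Check every non-empty split of the stops between the two vehicles; for each half take its own optimal tour:
  {N9} + {X2, N7, Z4, E2}: 48 + 87 = 135
  {X2} + {N9, N7, Z4, E2}: 46 + 94 = 140
  {N9, X2} + {N7, Z4, E2}: 65 + 87 = 152
  {N7} + {N9, X2, Z4, E2}: 60 + 94 = 154
  {N9, N7} + {X2, Z4, E2}: 62 + 87 = 149
  {X2, N7} + {N9, Z4, E2}: 74 + 94 = 168
  … (15 splits in total)
  {X2, Z4} + {N9, N7, E2}: 58 + 75 = 133  ← best
Best: vehicle 1 HQ → X2 → Z4 → HQ = 58; vehicle 2 HQ → N9 → N7 → E2 → HQ = 75; combined 133.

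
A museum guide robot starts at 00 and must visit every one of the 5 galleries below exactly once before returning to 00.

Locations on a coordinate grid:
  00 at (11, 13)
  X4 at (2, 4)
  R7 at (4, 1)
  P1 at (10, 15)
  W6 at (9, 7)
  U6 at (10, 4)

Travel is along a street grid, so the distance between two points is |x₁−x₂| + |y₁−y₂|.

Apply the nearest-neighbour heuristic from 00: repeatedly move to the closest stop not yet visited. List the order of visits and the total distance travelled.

48 along 00 → P1 → W6 → U6 → X4 → R7 → 00.

At 00 the remaining stops are P1 3, W6 8, U6 10, X4 18, R7 19; go to P1.
At P1 the remaining stops are W6 9, U6 11, X4 19, R7 20; go to W6.
At W6 the remaining stops are U6 4, X4 10, R7 11; go to U6.
At U6 the remaining stops are X4 8, R7 9; go to X4.
At X4 the remaining stops are R7 5; go to R7.
Return R7→00: 19.
Total = 3 + 9 + 4 + 8 + 5 + 19 = 48.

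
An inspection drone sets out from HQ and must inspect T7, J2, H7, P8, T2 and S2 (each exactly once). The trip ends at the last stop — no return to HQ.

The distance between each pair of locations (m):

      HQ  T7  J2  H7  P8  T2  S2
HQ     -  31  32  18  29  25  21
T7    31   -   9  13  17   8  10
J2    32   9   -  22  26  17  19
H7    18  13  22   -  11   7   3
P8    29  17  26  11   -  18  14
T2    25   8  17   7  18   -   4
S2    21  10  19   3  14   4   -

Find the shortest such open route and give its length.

There are 6! = 720 possible orderings.
HQ → T7 → J2 → H7 → P8 → T2 → S2: 31+9+22+11+18+4 = 95
HQ → T7 → J2 → H7 → P8 → S2 → T2: 31+9+22+11+14+4 = 91
HQ → T7 → J2 → H7 → T2 → P8 → S2: 31+9+22+7+18+14 = 101
HQ → T7 → J2 → H7 → T2 → S2 → P8: 31+9+22+7+4+14 = 87
HQ → T7 → J2 → H7 → S2 → P8 → T2: 31+9+22+3+14+18 = 97
HQ → T7 → J2 → H7 → S2 → T2 → P8: 31+9+22+3+4+18 = 87
HQ → T7 → J2 → P8 → H7 → T2 → S2: 31+9+26+11+7+4 = 88
HQ → T7 → J2 → P8 → H7 → S2 → T2: 31+9+26+11+3+4 = 84
… (712 more)
HQ → H7 → P8 → S2 → T2 → T7 → J2: 18+11+14+4+8+9 = 64  ← best
The minimum is 64.
One shortest path: HQ → H7 → P8 → S2 → T2 → T7 → J2.

64 m — the minimum one-way total.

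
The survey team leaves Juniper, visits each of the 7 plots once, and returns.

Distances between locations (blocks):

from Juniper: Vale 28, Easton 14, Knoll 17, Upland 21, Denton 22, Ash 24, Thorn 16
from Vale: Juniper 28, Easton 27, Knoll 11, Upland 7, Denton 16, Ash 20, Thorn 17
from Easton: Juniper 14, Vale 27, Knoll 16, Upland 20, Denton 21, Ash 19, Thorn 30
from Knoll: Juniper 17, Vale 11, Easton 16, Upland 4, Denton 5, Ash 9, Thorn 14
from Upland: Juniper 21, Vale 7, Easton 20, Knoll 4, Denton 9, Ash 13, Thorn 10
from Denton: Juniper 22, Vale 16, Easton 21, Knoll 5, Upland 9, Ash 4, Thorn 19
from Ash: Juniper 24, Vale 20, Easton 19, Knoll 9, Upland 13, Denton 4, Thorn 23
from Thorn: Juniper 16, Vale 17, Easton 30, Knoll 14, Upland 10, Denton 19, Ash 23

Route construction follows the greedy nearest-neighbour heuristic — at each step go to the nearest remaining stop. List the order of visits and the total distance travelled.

Juniper → [Easton:14 / Thorn:16 / Knoll:17 / Upland:21 / Denton:22 / Ash:24 / Vale:28] → Easton (14)
Easton → [Knoll:16 / Ash:19 / Upland:20 / Denton:21 / Vale:27 / Thorn:30] → Knoll (16)
Knoll → [Upland:4 / Denton:5 / Ash:9 / Vale:11 / Thorn:14] → Upland (4)
Upland → [Vale:7 / Denton:9 / Thorn:10 / Ash:13] → Vale (7)
Vale → [Denton:16 / Thorn:17 / Ash:20] → Denton (16)
Denton → [Ash:4 / Thorn:19] → Ash (4)
Ash → [Thorn:23] → Thorn (23)
Return Thorn→Juniper: 16.
Total = 14 + 16 + 4 + 7 + 16 + 4 + 23 + 16 = 100.

Nearest-neighbour total = 100 blocks; route Juniper → Easton → Knoll → Upland → Vale → Denton → Ash → Thorn → Juniper.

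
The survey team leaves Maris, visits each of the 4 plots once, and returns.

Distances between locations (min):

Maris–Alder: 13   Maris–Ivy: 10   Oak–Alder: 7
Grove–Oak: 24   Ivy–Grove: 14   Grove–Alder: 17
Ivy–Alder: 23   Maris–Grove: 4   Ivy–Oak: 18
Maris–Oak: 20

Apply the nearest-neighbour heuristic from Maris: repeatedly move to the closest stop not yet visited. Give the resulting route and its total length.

From Maris: distances to unvisited — Grove=4, Ivy=10, Alder=13, Oak=20. Nearest is Grove (4).
From Grove: distances to unvisited — Ivy=14, Alder=17, Oak=24. Nearest is Ivy (14).
From Ivy: distances to unvisited — Oak=18, Alder=23. Nearest is Oak (18).
From Oak: distances to unvisited — Alder=7. Nearest is Alder (7).
Return Alder→Maris: 13.
Total = 4 + 14 + 18 + 7 + 13 = 56.

56 min along Maris → Grove → Ivy → Oak → Alder → Maris.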